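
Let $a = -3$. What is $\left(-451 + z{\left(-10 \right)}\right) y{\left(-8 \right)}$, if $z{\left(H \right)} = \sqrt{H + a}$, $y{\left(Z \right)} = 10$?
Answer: $-4510 + 10 i \sqrt{13} \approx -4510.0 + 36.056 i$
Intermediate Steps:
$z{\left(H \right)} = \sqrt{-3 + H}$ ($z{\left(H \right)} = \sqrt{H - 3} = \sqrt{-3 + H}$)
$\left(-451 + z{\left(-10 \right)}\right) y{\left(-8 \right)} = \left(-451 + \sqrt{-3 - 10}\right) 10 = \left(-451 + \sqrt{-13}\right) 10 = \left(-451 + i \sqrt{13}\right) 10 = -4510 + 10 i \sqrt{13}$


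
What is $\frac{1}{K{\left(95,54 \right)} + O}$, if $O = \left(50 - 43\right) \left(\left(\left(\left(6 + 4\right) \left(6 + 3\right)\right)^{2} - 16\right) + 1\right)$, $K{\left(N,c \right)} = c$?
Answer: $\frac{1}{56649} \approx 1.7653 \cdot 10^{-5}$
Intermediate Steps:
$O = 56595$ ($O = 7 \left(\left(\left(10 \cdot 9\right)^{2} - 16\right) + 1\right) = 7 \left(\left(90^{2} - 16\right) + 1\right) = 7 \left(\left(8100 - 16\right) + 1\right) = 7 \left(8084 + 1\right) = 7 \cdot 8085 = 56595$)
$\frac{1}{K{\left(95,54 \right)} + O} = \frac{1}{54 + 56595} = \frac{1}{56649}$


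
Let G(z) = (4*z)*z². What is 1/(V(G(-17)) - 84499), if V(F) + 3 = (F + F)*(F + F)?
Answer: 1/1544719914 ≈ 6.4737e-10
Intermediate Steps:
G(z) = 4*z³
V(F) = -3 + 4*F² (V(F) = -3 + (F + F)*(F + F) = -3 + (2*F)*(2*F) = -3 + 4*F²)
1/(V(G(-17)) - 84499) = 1/((-3 + 4*(4*(-17)³)²) - 84499) = 1/((-3 + 4*(4*(-4913))²) - 84499) = 1/((-3 + 4*(-19652)²) - 84499) = 1/((-3 + 4*386201104) - 84499) = 1/((-3 + 1544804416) - 84499) = 1/(1544804413 - 84499) = 1/1544719914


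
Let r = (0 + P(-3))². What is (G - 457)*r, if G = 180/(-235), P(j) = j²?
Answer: -1742715/47 ≈ -37079.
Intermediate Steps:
G = -36/47 (G = 180*(-1/235) = -36/47 ≈ -0.76596)
r = 81 (r = (0 + (-3)²)² = (0 + 9)² = 9² = 81)
(G - 457)*r = (-36/47 - 457)*81 = -21515/47*81 = -1742715/47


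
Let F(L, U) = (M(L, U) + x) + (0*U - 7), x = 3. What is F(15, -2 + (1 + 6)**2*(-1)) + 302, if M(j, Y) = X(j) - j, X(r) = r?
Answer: 298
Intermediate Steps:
M(j, Y) = 0 (M(j, Y) = j - j = 0)
F(L, U) = -4 (F(L, U) = (0 + 3) + (0*U - 7) = 3 + (0 - 7) = 3 - 7 = -4)
F(15, -2 + (1 + 6)**2*(-1)) + 302 = -4 + 302 = 298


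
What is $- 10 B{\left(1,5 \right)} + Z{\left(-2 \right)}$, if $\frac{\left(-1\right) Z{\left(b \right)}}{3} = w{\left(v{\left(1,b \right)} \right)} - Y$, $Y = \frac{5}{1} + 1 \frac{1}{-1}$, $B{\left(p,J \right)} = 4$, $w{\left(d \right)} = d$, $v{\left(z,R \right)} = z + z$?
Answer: $-34$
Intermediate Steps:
$v{\left(z,R \right)} = 2 z$
$Y = 4$ ($Y = 5 \cdot 1 + 1 \left(-1\right) = 5 - 1 = 4$)
$Z{\left(b \right)} = 6$ ($Z{\left(b \right)} = - 3 \left(2 \cdot 1 - 4\right) = - 3 \left(2 - 4\right) = \left(-3\right) \left(-2\right) = 6$)
$- 10 B{\left(1,5 \right)} + Z{\left(-2 \right)} = \left(-10\right) 4 + 6 = -40 + 6 = -34$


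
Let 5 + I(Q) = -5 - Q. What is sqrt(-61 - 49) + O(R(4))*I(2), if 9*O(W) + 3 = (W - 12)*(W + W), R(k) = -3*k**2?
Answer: -7676 + I*sqrt(110) ≈ -7676.0 + 10.488*I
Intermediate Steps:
I(Q) = -10 - Q (I(Q) = -5 + (-5 - Q) = -10 - Q)
O(W) = -1/3 + 2*W*(-12 + W)/9 (O(W) = -1/3 + ((W - 12)*(W + W))/9 = -1/3 + ((-12 + W)*(2*W))/9 = -1/3 + (2*W*(-12 + W))/9 = -1/3 + 2*W*(-12 + W)/9)
sqrt(-61 - 49) + O(R(4))*I(2) = sqrt(-61 - 49) + (-1/3 - (-8)*4**2 + 2*(-3*4**2)**2/9)*(-10 - 1*2) = sqrt(-110) + (-1/3 - (-8)*16 + 2*(-3*16)**2/9)*(-10 - 2) = I*sqrt(110) + (-1/3 - 8/3*(-48) + (2/9)*(-48)**2)*(-12) = I*sqrt(110) + (-1/3 + 128 + (2/9)*2304)*(-12) = I*sqrt(110) + (-1/3 + 128 + 512)*(-12) = I*sqrt(110) + (1919/3)*(-12) = I*sqrt(110) - 7676 = -7676 + I*sqrt(110)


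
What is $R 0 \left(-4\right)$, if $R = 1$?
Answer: $0$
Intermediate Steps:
$R 0 \left(-4\right) = 1 \cdot 0 \left(-4\right) = 0 \left(-4\right) = 0$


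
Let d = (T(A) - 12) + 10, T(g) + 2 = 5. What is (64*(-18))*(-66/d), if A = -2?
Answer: 76032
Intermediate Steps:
T(g) = 3 (T(g) = -2 + 5 = 3)
d = 1 (d = (3 - 12) + 10 = -9 + 10 = 1)
(64*(-18))*(-66/d) = (64*(-18))*(-66/1) = -(-76032) = -1152*(-66) = 76032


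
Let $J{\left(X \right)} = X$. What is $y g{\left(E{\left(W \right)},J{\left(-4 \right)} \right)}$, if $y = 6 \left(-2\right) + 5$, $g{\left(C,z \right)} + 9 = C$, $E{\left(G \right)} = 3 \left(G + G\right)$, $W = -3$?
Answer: $189$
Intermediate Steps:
$E{\left(G \right)} = 6 G$ ($E{\left(G \right)} = 3 \cdot 2 G = 6 G$)
$g{\left(C,z \right)} = -9 + C$
$y = -7$ ($y = -12 + 5 = -7$)
$y g{\left(E{\left(W \right)},J{\left(-4 \right)} \right)} = - 7 \left(-9 + 6 \left(-3\right)\right) = - 7 \left(-9 - 18\right) = \left(-7\right) \left(-27\right) = 189$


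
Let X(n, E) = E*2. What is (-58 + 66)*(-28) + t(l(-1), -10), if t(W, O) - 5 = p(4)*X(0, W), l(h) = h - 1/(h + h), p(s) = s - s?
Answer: -219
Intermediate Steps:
p(s) = 0
X(n, E) = 2*E
l(h) = h - 1/(2*h)
t(W, O) = 5 (t(W, O) = 5 + 0*(2*W) = 5 + 0 = 5)
(-58 + 66)*(-28) + t(l(-1), -10) = (-58 + 66)*(-28) + 5 = 8*(-28) + 5 = -224 + 5 = -219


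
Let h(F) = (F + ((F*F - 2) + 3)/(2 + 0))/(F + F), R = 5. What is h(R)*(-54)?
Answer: -486/5 ≈ -97.200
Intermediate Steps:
h(F) = (½ + F + F²/2)/(2*F) (h(F) = (F + ((F² - 2) + 3)/2)/((2*F)) = (F + ((-2 + F²) + 3)*(½))*(1/(2*F)) = (F + (1 + F²)*(½))*(1/(2*F)) = (F + (½ + F²/2))*(1/(2*F)) = (½ + F + F²/2)*(1/(2*F)) = (½ + F + F²/2)/(2*F))
h(R)*(-54) = ((¼)*(1 + 5*(2 + 5))/5)*(-54) = ((¼)*(⅕)*(1 + 5*7))*(-54) = ((¼)*(⅕)*(1 + 35))*(-54) = ((¼)*(⅕)*36)*(-54) = (9/5)*(-54) = -486/5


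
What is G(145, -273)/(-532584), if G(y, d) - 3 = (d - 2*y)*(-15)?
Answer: -352/22191 ≈ -0.015862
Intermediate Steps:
G(y, d) = 3 - 15*d + 30*y (G(y, d) = 3 + (d - 2*y)*(-15) = 3 + (-15*d + 30*y) = 3 - 15*d + 30*y)
G(145, -273)/(-532584) = (3 - 15*(-273) + 30*145)/(-532584) = (3 + 4095 + 4350)*(-1/532584) = 8448*(-1/532584) = -352/22191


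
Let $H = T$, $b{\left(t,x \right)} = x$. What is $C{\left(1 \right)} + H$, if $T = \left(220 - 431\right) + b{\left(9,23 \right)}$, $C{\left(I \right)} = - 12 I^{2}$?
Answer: $-200$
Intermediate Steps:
$T = -188$ ($T = \left(220 - 431\right) + 23 = -211 + 23 = -188$)
$H = -188$
$C{\left(1 \right)} + H = - 12 \cdot 1^{2} - 188 = \left(-12\right) 1 - 188 = -12 - 188 = -200$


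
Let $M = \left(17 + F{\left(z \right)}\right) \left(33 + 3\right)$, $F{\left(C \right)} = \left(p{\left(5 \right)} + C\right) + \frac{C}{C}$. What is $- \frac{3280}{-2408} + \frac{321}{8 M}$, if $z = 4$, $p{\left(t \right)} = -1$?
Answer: $\frac{122681}{86688} \approx 1.4152$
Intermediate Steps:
$F{\left(C \right)} = C$ ($F{\left(C \right)} = \left(-1 + C\right) + \frac{C}{C} = \left(-1 + C\right) + 1 = C$)
$M = 756$ ($M = \left(17 + 4\right) \left(33 + 3\right) = 21 \cdot 36 = 756$)
$- \frac{3280}{-2408} + \frac{321}{8 M} = - \frac{3280}{-2408} + \frac{321}{8 \cdot 756} = \left(-3280\right) \left(- \frac{1}{2408}\right) + \frac{321}{6048} = \frac{410}{301} + 321 \cdot \frac{1}{6048} = \frac{410}{301} + \frac{107}{2016} = \frac{122681}{86688}$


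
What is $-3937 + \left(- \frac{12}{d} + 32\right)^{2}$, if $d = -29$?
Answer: $- \frac{2427417}{841} \approx -2886.3$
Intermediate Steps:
$-3937 + \left(- \frac{12}{d} + 32\right)^{2} = -3937 + \left(- \frac{12}{-29} + 32\right)^{2} = -3937 + \left(\left(-12\right) \left(- \frac{1}{29}\right) + 32\right)^{2} = -3937 + \left(\frac{12}{29} + 32\right)^{2} = -3937 + \left(\frac{940}{29}\right)^{2} = -3937 + \frac{883600}{841} = - \frac{2427417}{841}$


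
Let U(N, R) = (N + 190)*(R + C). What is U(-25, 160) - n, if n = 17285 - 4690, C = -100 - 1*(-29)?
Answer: 2090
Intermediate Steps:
C = -71 (C = -100 + 29 = -71)
U(N, R) = (-71 + R)*(190 + N) (U(N, R) = (N + 190)*(R - 71) = (190 + N)*(-71 + R) = (-71 + R)*(190 + N))
n = 12595
U(-25, 160) - n = (-13490 - 71*(-25) + 190*160 - 25*160) - 1*12595 = (-13490 + 1775 + 30400 - 4000) - 12595 = 14685 - 12595 = 2090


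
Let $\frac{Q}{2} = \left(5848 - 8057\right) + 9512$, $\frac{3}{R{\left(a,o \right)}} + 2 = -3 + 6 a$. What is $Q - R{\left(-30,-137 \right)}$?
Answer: $\frac{2702113}{185} \approx 14606.0$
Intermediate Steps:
$R{\left(a,o \right)} = \frac{3}{-5 + 6 a}$ ($R{\left(a,o \right)} = \frac{3}{-2 + \left(-3 + 6 a\right)} = \frac{3}{-5 + 6 a}$)
$Q = 14606$ ($Q = 2 \left(\left(5848 - 8057\right) + 9512\right) = 2 \left(-2209 + 9512\right) = 2 \cdot 7303 = 14606$)
$Q - R{\left(-30,-137 \right)} = 14606 - \frac{3}{-5 + 6 \left(-30\right)} = 14606 - \frac{3}{-5 - 180} = 14606 - \frac{3}{-185} = 14606 - 3 \left(- \frac{1}{185}\right) = 14606 - - \frac{3}{185} = 14606 + \frac{3}{185} = \frac{2702113}{185}$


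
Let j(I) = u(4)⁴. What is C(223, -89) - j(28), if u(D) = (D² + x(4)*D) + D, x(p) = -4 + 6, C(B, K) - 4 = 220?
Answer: -614432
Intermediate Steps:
C(B, K) = 224 (C(B, K) = 4 + 220 = 224)
x(p) = 2
u(D) = D² + 3*D (u(D) = (D² + 2*D) + D = D² + 3*D)
j(I) = 614656 (j(I) = (4*(3 + 4))⁴ = (4*7)⁴ = 28⁴ = 614656)
C(223, -89) - j(28) = 224 - 1*614656 = 224 - 614656 = -614432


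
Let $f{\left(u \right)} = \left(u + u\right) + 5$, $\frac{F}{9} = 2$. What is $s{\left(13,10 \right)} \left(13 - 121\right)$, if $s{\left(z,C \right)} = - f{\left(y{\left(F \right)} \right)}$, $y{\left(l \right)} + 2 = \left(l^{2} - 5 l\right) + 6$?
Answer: $51948$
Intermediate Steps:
$F = 18$ ($F = 9 \cdot 2 = 18$)
$y{\left(l \right)} = 4 + l^{2} - 5 l$ ($y{\left(l \right)} = -2 + \left(\left(l^{2} - 5 l\right) + 6\right) = -2 + \left(6 + l^{2} - 5 l\right) = 4 + l^{2} - 5 l$)
$f{\left(u \right)} = 5 + 2 u$ ($f{\left(u \right)} = 2 u + 5 = 5 + 2 u$)
$s{\left(z,C \right)} = -481$ ($s{\left(z,C \right)} = - (5 + 2 \left(4 + 18^{2} - 90\right)) = - (5 + 2 \left(4 + 324 - 90\right)) = - (5 + 2 \cdot 238) = - (5 + 476) = \left(-1\right) 481 = -481$)
$s{\left(13,10 \right)} \left(13 - 121\right) = - 481 \left(13 - 121\right) = \left(-481\right) \left(-108\right) = 51948$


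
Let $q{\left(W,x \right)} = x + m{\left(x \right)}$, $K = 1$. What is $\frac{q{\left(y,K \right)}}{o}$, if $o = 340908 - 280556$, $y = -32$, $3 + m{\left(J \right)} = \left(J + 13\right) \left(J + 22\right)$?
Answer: $\frac{5}{943} \approx 0.0053022$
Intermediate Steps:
$m{\left(J \right)} = -3 + \left(13 + J\right) \left(22 + J\right)$ ($m{\left(J \right)} = -3 + \left(J + 13\right) \left(J + 22\right) = -3 + \left(13 + J\right) \left(22 + J\right)$)
$q{\left(W,x \right)} = 283 + x^{2} + 36 x$ ($q{\left(W,x \right)} = x + \left(283 + x^{2} + 35 x\right) = 283 + x^{2} + 36 x$)
$o = 60352$ ($o = 340908 - 280556 = 60352$)
$\frac{q{\left(y,K \right)}}{o} = \frac{283 + 1^{2} + 36 \cdot 1}{60352} = \left(283 + 1 + 36\right) \frac{1}{60352} = 320 \cdot \frac{1}{60352} = \frac{5}{943}$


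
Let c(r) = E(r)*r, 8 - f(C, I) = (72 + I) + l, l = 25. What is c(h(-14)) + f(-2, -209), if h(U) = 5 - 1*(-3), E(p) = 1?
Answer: 128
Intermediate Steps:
f(C, I) = -89 - I (f(C, I) = 8 - ((72 + I) + 25) = 8 - (97 + I) = 8 + (-97 - I) = -89 - I)
h(U) = 8 (h(U) = 5 + 3 = 8)
c(r) = r (c(r) = 1*r = r)
c(h(-14)) + f(-2, -209) = 8 + (-89 - 1*(-209)) = 8 + (-89 + 209) = 8 + 120 = 128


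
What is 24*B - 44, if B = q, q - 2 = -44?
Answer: -1052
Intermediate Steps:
q = -42 (q = 2 - 44 = -42)
B = -42
24*B - 44 = 24*(-42) - 44 = -1008 - 44 = -1052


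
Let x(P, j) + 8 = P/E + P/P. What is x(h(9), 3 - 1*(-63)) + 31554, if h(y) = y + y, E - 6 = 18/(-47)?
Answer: 1388209/44 ≈ 31550.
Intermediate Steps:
E = 264/47 (E = 6 + 18/(-47) = 6 + 18*(-1/47) = 6 - 18/47 = 264/47 ≈ 5.6170)
h(y) = 2*y
x(P, j) = -7 + 47*P/264 (x(P, j) = -8 + (P/(264/47) + P/P) = -8 + (P*(47/264) + 1) = -8 + (47*P/264 + 1) = -8 + (1 + 47*P/264) = -7 + 47*P/264)
x(h(9), 3 - 1*(-63)) + 31554 = (-7 + 47*(2*9)/264) + 31554 = (-7 + (47/264)*18) + 31554 = (-7 + 141/44) + 31554 = -167/44 + 31554 = 1388209/44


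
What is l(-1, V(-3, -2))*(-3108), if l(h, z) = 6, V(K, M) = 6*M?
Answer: -18648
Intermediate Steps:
l(-1, V(-3, -2))*(-3108) = 6*(-3108) = -18648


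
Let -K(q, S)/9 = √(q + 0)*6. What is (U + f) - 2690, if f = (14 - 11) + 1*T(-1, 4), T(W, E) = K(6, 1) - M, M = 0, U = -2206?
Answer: -4893 - 54*√6 ≈ -5025.3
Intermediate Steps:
K(q, S) = -54*√q (K(q, S) = -9*√(q + 0)*6 = -9*√q*6 = -54*√q)
T(W, E) = -54*√6 (T(W, E) = -54*√6 - 1*0 = -54*√6 + 0 = -54*√6)
f = 3 - 54*√6 (f = (14 - 11) + 1*(-54*√6) = 3 - 54*√6 ≈ -129.27)
(U + f) - 2690 = (-2206 + (3 - 54*√6)) - 2690 = (-2203 - 54*√6) - 2690 = -4893 - 54*√6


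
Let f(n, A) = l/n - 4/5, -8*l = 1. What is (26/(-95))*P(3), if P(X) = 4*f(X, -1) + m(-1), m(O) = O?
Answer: 1703/1425 ≈ 1.1951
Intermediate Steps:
l = -1/8 (l = -1/8*1 = -1/8 ≈ -0.12500)
f(n, A) = -4/5 - 1/(8*n) (f(n, A) = -1/(8*n) - 4/5 = -4/5 - 1/(8*n))
P(X) = -1 + (-5 - 32*X)/(10*X) (P(X) = 4*((-5 - 32*X)/(40*X)) - 1 = (-5 - 32*X)/(10*X) - 1 = -1 + (-5 - 32*X)/(10*X))
(26/(-95))*P(3) = (26/(-95))*((1/10)*(-5 - 42*3)/3) = (-1/95*26)*((1/10)*(1/3)*(-5 - 126)) = -13*(-131)/(475*3) = -26/95*(-131/30) = 1703/1425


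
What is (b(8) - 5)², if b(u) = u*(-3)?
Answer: 841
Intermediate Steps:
b(u) = -3*u
(b(8) - 5)² = (-3*8 - 5)² = (-24 - 5)² = (-29)² = 841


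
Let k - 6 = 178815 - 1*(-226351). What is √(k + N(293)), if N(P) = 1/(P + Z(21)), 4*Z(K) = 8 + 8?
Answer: √3971090805/99 ≈ 636.53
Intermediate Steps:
Z(K) = 4 (Z(K) = (8 + 8)/4 = (¼)*16 = 4)
k = 405172 (k = 6 + (178815 - 1*(-226351)) = 6 + (178815 + 226351) = 6 + 405166 = 405172)
N(P) = 1/(4 + P) (N(P) = 1/(P + 4) = 1/(4 + P))
√(k + N(293)) = √(405172 + 1/(4 + 293)) = √(405172 + 1/297) = √(120336085/297) = √3971090805/99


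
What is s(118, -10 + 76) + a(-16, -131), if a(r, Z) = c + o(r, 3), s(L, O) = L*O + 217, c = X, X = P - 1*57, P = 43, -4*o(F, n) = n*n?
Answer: 31955/4 ≈ 7988.8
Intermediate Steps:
o(F, n) = -n²/4 (o(F, n) = -n*n/4 = -n²/4)
X = -14 (X = 43 - 1*57 = 43 - 57 = -14)
c = -14
s(L, O) = 217 + L*O
a(r, Z) = -65/4 (a(r, Z) = -14 - ¼*3² = -14 - ¼*9 = -14 - 9/4 = -65/4)
s(118, -10 + 76) + a(-16, -131) = (217 + 118*(-10 + 76)) - 65/4 = (217 + 118*66) - 65/4 = (217 + 7788) - 65/4 = 8005 - 65/4 = 31955/4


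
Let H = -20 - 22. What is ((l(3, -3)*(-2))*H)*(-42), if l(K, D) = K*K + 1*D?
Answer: -21168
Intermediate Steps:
H = -42
l(K, D) = D + K**2 (l(K, D) = K**2 + D = D + K**2)
((l(3, -3)*(-2))*H)*(-42) = (((-3 + 3**2)*(-2))*(-42))*(-42) = (((-3 + 9)*(-2))*(-42))*(-42) = ((6*(-2))*(-42))*(-42) = -12*(-42)*(-42) = 504*(-42) = -21168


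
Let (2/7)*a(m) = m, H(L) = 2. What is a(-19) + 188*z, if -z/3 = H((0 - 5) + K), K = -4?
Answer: -2389/2 ≈ -1194.5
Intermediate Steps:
a(m) = 7*m/2
z = -6 (z = -3*2 = -6)
a(-19) + 188*z = (7/2)*(-19) + 188*(-6) = -133/2 - 1128 = -2389/2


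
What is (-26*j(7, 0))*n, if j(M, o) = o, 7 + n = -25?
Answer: 0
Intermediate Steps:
n = -32 (n = -7 - 25 = -32)
(-26*j(7, 0))*n = -26*0*(-32) = 0*(-32) = 0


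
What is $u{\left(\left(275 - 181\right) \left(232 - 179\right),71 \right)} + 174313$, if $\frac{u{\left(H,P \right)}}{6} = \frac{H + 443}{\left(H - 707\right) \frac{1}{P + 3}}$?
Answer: $\frac{9967957}{57} \approx 1.7488 \cdot 10^{5}$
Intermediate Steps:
$u{\left(H,P \right)} = \frac{6 \left(3 + P\right) \left(443 + H\right)}{-707 + H}$ ($u{\left(H,P \right)} = 6 \frac{H + 443}{\left(H - 707\right) \frac{1}{P + 3}} = 6 \frac{443 + H}{\left(-707 + H\right) \frac{1}{3 + P}} = 6 \frac{443 + H}{\frac{1}{3 + P} \left(-707 + H\right)} = 6 \left(443 + H\right) \frac{3 + P}{-707 + H} = 6 \frac{\left(3 + P\right) \left(443 + H\right)}{-707 + H} = \frac{6 \left(3 + P\right) \left(443 + H\right)}{-707 + H}$)
$u{\left(\left(275 - 181\right) \left(232 - 179\right),71 \right)} + 174313 = \frac{6 \left(1329 + 3 \left(275 - 181\right) \left(232 - 179\right) + 443 \cdot 71 + \left(275 - 181\right) \left(232 - 179\right) 71\right)}{-707 + \left(275 - 181\right) \left(232 - 179\right)} + 174313 = \frac{6 \left(1329 + 3 \cdot 94 \cdot 53 + 31453 + 94 \cdot 53 \cdot 71\right)}{-707 + 94 \cdot 53} + 174313 = \frac{6 \left(1329 + 3 \cdot 4982 + 31453 + 4982 \cdot 71\right)}{-707 + 4982} + 174313 = \frac{6 \left(1329 + 14946 + 31453 + 353722\right)}{4275} + 174313 = 6 \cdot \frac{1}{4275} \cdot 401450 + 174313 = \frac{32116}{57} + 174313 = \frac{9967957}{57}$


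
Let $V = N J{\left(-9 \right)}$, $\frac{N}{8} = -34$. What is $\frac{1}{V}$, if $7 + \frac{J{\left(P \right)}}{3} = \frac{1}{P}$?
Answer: $\frac{3}{17408} \approx 0.00017233$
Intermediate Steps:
$J{\left(P \right)} = -21 + \frac{3}{P}$
$N = -272$ ($N = 8 \left(-34\right) = -272$)
$V = \frac{17408}{3}$ ($V = - 272 \left(-21 + \frac{3}{-9}\right) = - 272 \left(-21 + 3 \left(- \frac{1}{9}\right)\right) = - 272 \left(-21 - \frac{1}{3}\right) = \left(-272\right) \left(- \frac{64}{3}\right) = \frac{17408}{3} \approx 5802.7$)
$\frac{1}{V} = \frac{1}{\frac{17408}{3}} = \frac{3}{17408}$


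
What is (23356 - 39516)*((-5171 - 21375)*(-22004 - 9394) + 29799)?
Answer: -13469701089120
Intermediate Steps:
(23356 - 39516)*((-5171 - 21375)*(-22004 - 9394) + 29799) = -16160*(-26546*(-31398) + 29799) = -16160*(833491308 + 29799) = -16160*833521107 = -13469701089120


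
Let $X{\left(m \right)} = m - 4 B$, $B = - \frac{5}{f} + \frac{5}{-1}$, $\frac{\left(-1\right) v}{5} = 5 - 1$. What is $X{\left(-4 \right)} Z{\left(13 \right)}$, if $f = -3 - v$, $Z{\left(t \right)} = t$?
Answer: $\frac{3796}{17} \approx 223.29$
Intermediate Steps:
$v = -20$ ($v = - 5 \left(5 - 1\right) = \left(-5\right) 4 = -20$)
$f = 17$ ($f = -3 - -20 = -3 + 20 = 17$)
$B = - \frac{90}{17}$ ($B = - \frac{5}{17} + \frac{5}{-1} = \left(-5\right) \frac{1}{17} + 5 \left(-1\right) = - \frac{5}{17} - 5 = - \frac{90}{17} \approx -5.2941$)
$X{\left(m \right)} = \frac{360}{17} + m$ ($X{\left(m \right)} = m - - \frac{360}{17} = m + \frac{360}{17} = \frac{360}{17} + m$)
$X{\left(-4 \right)} Z{\left(13 \right)} = \left(\frac{360}{17} - 4\right) 13 = \frac{292}{17} \cdot 13 = \frac{3796}{17}$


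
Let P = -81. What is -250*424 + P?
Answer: -106081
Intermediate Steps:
-250*424 + P = -250*424 - 81 = -106000 - 81 = -106081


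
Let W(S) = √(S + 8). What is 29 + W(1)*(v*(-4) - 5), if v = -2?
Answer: 38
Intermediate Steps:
W(S) = √(8 + S)
29 + W(1)*(v*(-4) - 5) = 29 + √(8 + 1)*(-2*(-4) - 5) = 29 + √9*(8 - 5) = 29 + 3*3 = 29 + 9 = 38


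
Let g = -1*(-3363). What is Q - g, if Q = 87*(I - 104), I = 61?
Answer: -7104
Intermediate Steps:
Q = -3741 (Q = 87*(61 - 104) = 87*(-43) = -3741)
g = 3363
Q - g = -3741 - 1*3363 = -3741 - 3363 = -7104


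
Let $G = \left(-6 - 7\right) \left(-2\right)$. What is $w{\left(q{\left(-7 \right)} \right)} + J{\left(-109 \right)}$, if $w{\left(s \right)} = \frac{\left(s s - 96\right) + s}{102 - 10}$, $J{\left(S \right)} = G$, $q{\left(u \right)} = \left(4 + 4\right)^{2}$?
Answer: $\frac{1614}{23} \approx 70.174$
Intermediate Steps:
$q{\left(u \right)} = 64$ ($q{\left(u \right)} = 8^{2} = 64$)
$G = 26$ ($G = \left(-13\right) \left(-2\right) = 26$)
$J{\left(S \right)} = 26$
$w{\left(s \right)} = - \frac{24}{23} + \frac{s}{92} + \frac{s^{2}}{92}$ ($w{\left(s \right)} = \frac{\left(s^{2} - 96\right) + s}{92} = \left(\left(-96 + s^{2}\right) + s\right) \frac{1}{92} = \left(-96 + s + s^{2}\right) \frac{1}{92} = - \frac{24}{23} + \frac{s}{92} + \frac{s^{2}}{92}$)
$w{\left(q{\left(-7 \right)} \right)} + J{\left(-109 \right)} = \left(- \frac{24}{23} + \frac{1}{92} \cdot 64 + \frac{64^{2}}{92}\right) + 26 = \left(- \frac{24}{23} + \frac{16}{23} + \frac{1}{92} \cdot 4096\right) + 26 = \left(- \frac{24}{23} + \frac{16}{23} + \frac{1024}{23}\right) + 26 = \frac{1016}{23} + 26 = \frac{1614}{23}$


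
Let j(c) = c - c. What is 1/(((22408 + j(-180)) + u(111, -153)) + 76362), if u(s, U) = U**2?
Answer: 1/122179 ≈ 8.1847e-6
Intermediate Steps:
j(c) = 0
1/(((22408 + j(-180)) + u(111, -153)) + 76362) = 1/(((22408 + 0) + (-153)**2) + 76362) = 1/((22408 + 23409) + 76362) = 1/(45817 + 76362) = 1/122179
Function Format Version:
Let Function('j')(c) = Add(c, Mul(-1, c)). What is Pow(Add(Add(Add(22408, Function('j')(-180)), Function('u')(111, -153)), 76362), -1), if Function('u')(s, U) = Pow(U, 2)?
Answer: Rational(1, 122179) ≈ 8.1847e-6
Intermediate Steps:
Function('j')(c) = 0
Pow(Add(Add(Add(22408, Function('j')(-180)), Function('u')(111, -153)), 76362), -1) = Pow(Add(Add(Add(22408, 0), Pow(-153, 2)), 76362), -1) = Pow(Add(Add(22408, 23409), 76362), -1) = Pow(Add(45817, 76362), -1) = Pow(122179, -1) = Rational(1, 122179)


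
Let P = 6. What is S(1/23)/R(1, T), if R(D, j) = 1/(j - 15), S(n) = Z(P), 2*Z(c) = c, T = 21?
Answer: 18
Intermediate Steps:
Z(c) = c/2
S(n) = 3 (S(n) = (½)*6 = 3)
R(D, j) = 1/(-15 + j)
S(1/23)/R(1, T) = 3/(1/(-15 + 21)) = 3/(1/6) = 3/(⅙) = 3*6 = 18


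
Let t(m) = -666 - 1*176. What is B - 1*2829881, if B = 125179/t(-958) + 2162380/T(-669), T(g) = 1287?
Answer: -278632022417/98514 ≈ -2.8283e+6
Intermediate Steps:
t(m) = -842 (t(m) = -666 - 176 = -842)
B = 150874417/98514 (B = 125179/(-842) + 2162380/1287 = 125179*(-1/842) + 2162380*(1/1287) = -125179/842 + 196580/117 = 150874417/98514 ≈ 1531.5)
B - 1*2829881 = 150874417/98514 - 1*2829881 = 150874417/98514 - 2829881 = -278632022417/98514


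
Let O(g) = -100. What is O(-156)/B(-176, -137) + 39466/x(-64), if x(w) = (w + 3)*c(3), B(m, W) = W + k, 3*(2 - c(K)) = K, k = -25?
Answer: -3193696/4941 ≈ -646.37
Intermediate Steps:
c(K) = 2 - K/3
B(m, W) = -25 + W (B(m, W) = W - 25 = -25 + W)
x(w) = 3 + w (x(w) = (w + 3)*(2 - ⅓*3) = (3 + w)*(2 - 1) = (3 + w)*1 = 3 + w)
O(-156)/B(-176, -137) + 39466/x(-64) = -100/(-25 - 137) + 39466/(3 - 64) = -100/(-162) + 39466/(-61) = -100*(-1/162) + 39466*(-1/61) = 50/81 - 39466/61 = -3193696/4941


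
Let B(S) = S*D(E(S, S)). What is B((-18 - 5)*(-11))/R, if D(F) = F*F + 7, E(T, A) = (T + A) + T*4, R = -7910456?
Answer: -582995743/7910456 ≈ -73.699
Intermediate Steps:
E(T, A) = A + 5*T (E(T, A) = (A + T) + 4*T = A + 5*T)
D(F) = 7 + F² (D(F) = F² + 7 = 7 + F²)
B(S) = S*(7 + 36*S²) (B(S) = S*(7 + (S + 5*S)²) = S*(7 + (6*S)²) = S*(7 + 36*S²))
B((-18 - 5)*(-11))/R = (((-18 - 5)*(-11))*(7 + 36*((-18 - 5)*(-11))²))/(-7910456) = ((-23*(-11))*(7 + 36*(-23*(-11))²))*(-1/7910456) = (253*(7 + 36*253²))*(-1/7910456) = (253*(7 + 36*64009))*(-1/7910456) = (253*(7 + 2304324))*(-1/7910456) = (253*2304331)*(-1/7910456) = 582995743*(-1/7910456) = -582995743/7910456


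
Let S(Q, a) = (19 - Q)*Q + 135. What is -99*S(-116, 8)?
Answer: 1536975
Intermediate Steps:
S(Q, a) = 135 + Q*(19 - Q) (S(Q, a) = Q*(19 - Q) + 135 = 135 + Q*(19 - Q))
-99*S(-116, 8) = -99*(135 - 1*(-116)**2 + 19*(-116)) = -99*(135 - 1*13456 - 2204) = -99*(135 - 13456 - 2204) = -99*(-15525) = 1536975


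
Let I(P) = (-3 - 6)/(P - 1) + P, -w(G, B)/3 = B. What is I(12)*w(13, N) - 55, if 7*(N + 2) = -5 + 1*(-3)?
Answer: 353/7 ≈ 50.429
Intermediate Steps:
N = -22/7 (N = -2 + (-5 + 1*(-3))/7 = -2 + (-5 - 3)/7 = -2 + (1/7)*(-8) = -2 - 8/7 = -22/7 ≈ -3.1429)
w(G, B) = -3*B
I(P) = P - 9/(-1 + P) (I(P) = -9/(-1 + P) + P = P - 9/(-1 + P))
I(12)*w(13, N) - 55 = ((-9 + 12**2 - 1*12)/(-1 + 12))*(-3*(-22/7)) - 55 = ((-9 + 144 - 12)/11)*(66/7) - 55 = ((1/11)*123)*(66/7) - 55 = (123/11)*(66/7) - 55 = 738/7 - 55 = 353/7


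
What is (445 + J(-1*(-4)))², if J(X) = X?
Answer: 201601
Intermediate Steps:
(445 + J(-1*(-4)))² = (445 - 1*(-4))² = (445 + 4)² = 449² = 201601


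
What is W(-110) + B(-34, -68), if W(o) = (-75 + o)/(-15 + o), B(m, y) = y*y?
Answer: 115637/25 ≈ 4625.5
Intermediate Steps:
B(m, y) = y**2
W(o) = (-75 + o)/(-15 + o)
W(-110) + B(-34, -68) = (-75 - 110)/(-15 - 110) + (-68)**2 = -185/(-125) + 4624 = -1/125*(-185) + 4624 = 37/25 + 4624 = 115637/25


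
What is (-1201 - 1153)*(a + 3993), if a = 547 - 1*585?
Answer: -9310070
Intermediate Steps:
a = -38 (a = 547 - 585 = -38)
(-1201 - 1153)*(a + 3993) = (-1201 - 1153)*(-38 + 3993) = -2354*3955 = -9310070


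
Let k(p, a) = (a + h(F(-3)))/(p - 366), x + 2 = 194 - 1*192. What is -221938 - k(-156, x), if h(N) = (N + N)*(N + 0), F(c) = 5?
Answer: -57925793/261 ≈ -2.2194e+5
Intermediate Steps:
h(N) = 2*N**2 (h(N) = (2*N)*N = 2*N**2)
x = 0 (x = -2 + (194 - 1*192) = -2 + (194 - 192) = -2 + 2 = 0)
k(p, a) = (50 + a)/(-366 + p) (k(p, a) = (a + 2*5**2)/(p - 366) = (a + 2*25)/(-366 + p) = (a + 50)/(-366 + p) = (50 + a)/(-366 + p))
-221938 - k(-156, x) = -221938 - (50 + 0)/(-366 - 156) = -221938 - 50/(-522) = -221938 - (-1)*50/522 = -221938 - 1*(-25/261) = -221938 + 25/261 = -57925793/261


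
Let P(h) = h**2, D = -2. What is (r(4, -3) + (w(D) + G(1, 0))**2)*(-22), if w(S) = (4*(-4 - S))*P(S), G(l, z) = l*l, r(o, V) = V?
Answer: -21076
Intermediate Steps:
G(l, z) = l**2
w(S) = S**2*(-16 - 4*S) (w(S) = (4*(-4 - S))*S**2 = (-16 - 4*S)*S**2 = S**2*(-16 - 4*S))
(r(4, -3) + (w(D) + G(1, 0))**2)*(-22) = (-3 + (4*(-2)**2*(-4 - 1*(-2)) + 1**2)**2)*(-22) = (-3 + (4*4*(-4 + 2) + 1)**2)*(-22) = (-3 + (4*4*(-2) + 1)**2)*(-22) = (-3 + (-32 + 1)**2)*(-22) = (-3 + (-31)**2)*(-22) = (-3 + 961)*(-22) = 958*(-22) = -21076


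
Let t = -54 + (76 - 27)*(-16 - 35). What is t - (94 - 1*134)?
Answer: -2513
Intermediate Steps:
t = -2553 (t = -54 + 49*(-51) = -54 - 2499 = -2553)
t - (94 - 1*134) = -2553 - (94 - 1*134) = -2553 - (94 - 134) = -2553 - 1*(-40) = -2553 + 40 = -2513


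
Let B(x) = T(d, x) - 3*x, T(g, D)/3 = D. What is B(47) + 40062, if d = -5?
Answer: 40062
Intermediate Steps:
T(g, D) = 3*D
B(x) = 0 (B(x) = 3*x - 3*x = 0)
B(47) + 40062 = 0 + 40062 = 40062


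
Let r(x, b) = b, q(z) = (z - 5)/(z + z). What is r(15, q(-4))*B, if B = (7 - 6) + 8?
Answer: 81/8 ≈ 10.125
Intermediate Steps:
q(z) = (-5 + z)/(2*z) (q(z) = (-5 + z)/((2*z)) = (-5 + z)*(1/(2*z)) = (-5 + z)/(2*z))
B = 9 (B = 1 + 8 = 9)
r(15, q(-4))*B = ((½)*(-5 - 4)/(-4))*9 = ((½)*(-¼)*(-9))*9 = (9/8)*9 = 81/8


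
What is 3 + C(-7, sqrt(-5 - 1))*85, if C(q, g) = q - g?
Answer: -592 - 85*I*sqrt(6) ≈ -592.0 - 208.21*I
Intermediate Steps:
3 + C(-7, sqrt(-5 - 1))*85 = 3 + (-7 - sqrt(-5 - 1))*85 = 3 + (-7 - sqrt(-6))*85 = 3 + (-7 - I*sqrt(6))*85 = 3 + (-595 - 85*I*sqrt(6)) = -592 - 85*I*sqrt(6)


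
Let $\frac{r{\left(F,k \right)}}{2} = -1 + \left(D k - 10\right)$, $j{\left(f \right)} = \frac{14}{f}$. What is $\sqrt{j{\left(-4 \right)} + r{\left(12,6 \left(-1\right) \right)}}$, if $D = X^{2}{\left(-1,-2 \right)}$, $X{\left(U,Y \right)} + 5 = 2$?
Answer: $\frac{i \sqrt{534}}{2} \approx 11.554 i$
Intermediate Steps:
$X{\left(U,Y \right)} = -3$ ($X{\left(U,Y \right)} = -5 + 2 = -3$)
$D = 9$ ($D = \left(-3\right)^{2} = 9$)
$r{\left(F,k \right)} = -22 + 18 k$ ($r{\left(F,k \right)} = 2 \left(-1 + \left(9 k - 10\right)\right) = 2 \left(-1 + \left(-10 + 9 k\right)\right) = 2 \left(-11 + 9 k\right) = -22 + 18 k$)
$\sqrt{j{\left(-4 \right)} + r{\left(12,6 \left(-1\right) \right)}} = \sqrt{\frac{14}{-4} + \left(-22 + 18 \cdot 6 \left(-1\right)\right)} = \sqrt{14 \left(- \frac{1}{4}\right) + \left(-22 + 18 \left(-6\right)\right)} = \sqrt{- \frac{7}{2} - 130} = \sqrt{- \frac{267}{2}} = \frac{i \sqrt{534}}{2}$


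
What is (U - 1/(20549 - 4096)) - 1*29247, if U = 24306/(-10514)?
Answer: -2529873042553/86493421 ≈ -29249.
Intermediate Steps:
U = -12153/5257 (U = 24306*(-1/10514) = -12153/5257 ≈ -2.3118)
(U - 1/(20549 - 4096)) - 1*29247 = (-12153/5257 - 1/(20549 - 4096)) - 1*29247 = (-12153/5257 - 1/16453) - 29247 = -199958566/86493421 - 29247 = -2529873042553/86493421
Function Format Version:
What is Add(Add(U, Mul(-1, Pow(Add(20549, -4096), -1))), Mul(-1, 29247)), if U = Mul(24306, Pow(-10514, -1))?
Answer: Rational(-2529873042553, 86493421) ≈ -29249.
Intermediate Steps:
U = Rational(-12153, 5257) (U = Mul(24306, Rational(-1, 10514)) = Rational(-12153, 5257) ≈ -2.3118)
Add(Add(U, Mul(-1, Pow(Add(20549, -4096), -1))), Mul(-1, 29247)) = Add(Add(Rational(-12153, 5257), Mul(-1, Pow(Add(20549, -4096), -1))), Mul(-1, 29247)) = Add(Add(Rational(-12153, 5257), Mul(-1, Pow(16453, -1))), -29247) = Add(Add(Rational(-12153, 5257), Mul(-1, Rational(1, 16453))), -29247) = Add(Add(Rational(-12153, 5257), Rational(-1, 16453)), -29247) = Add(Rational(-199958566, 86493421), -29247) = Rational(-2529873042553, 86493421)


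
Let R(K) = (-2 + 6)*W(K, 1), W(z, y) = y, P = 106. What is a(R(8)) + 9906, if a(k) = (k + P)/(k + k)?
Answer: 39679/4 ≈ 9919.8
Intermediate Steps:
R(K) = 4 (R(K) = (-2 + 6)*1 = 4*1 = 4)
a(k) = (106 + k)/(2*k) (a(k) = (k + 106)/(k + k) = (106 + k)/((2*k)) = (106 + k)*(1/(2*k)) = (106 + k)/(2*k))
a(R(8)) + 9906 = (½)*(106 + 4)/4 + 9906 = (½)*(¼)*110 + 9906 = 55/4 + 9906 = 39679/4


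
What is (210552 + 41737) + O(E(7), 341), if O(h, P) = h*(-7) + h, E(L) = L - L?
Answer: 252289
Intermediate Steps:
E(L) = 0
O(h, P) = -6*h (O(h, P) = -7*h + h = -6*h)
(210552 + 41737) + O(E(7), 341) = (210552 + 41737) - 6*0 = 252289 + 0 = 252289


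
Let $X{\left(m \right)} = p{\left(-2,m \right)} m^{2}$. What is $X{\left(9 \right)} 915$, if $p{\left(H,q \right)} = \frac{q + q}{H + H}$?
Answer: $- \frac{667035}{2} \approx -3.3352 \cdot 10^{5}$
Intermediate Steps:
$p{\left(H,q \right)} = \frac{q}{H}$ ($p{\left(H,q \right)} = \frac{2 q}{2 H} = 2 q \frac{1}{2 H} = \frac{q}{H}$)
$X{\left(m \right)} = - \frac{m^{3}}{2}$ ($X{\left(m \right)} = \frac{m}{-2} m^{2} = m \left(- \frac{1}{2}\right) m^{2} = - \frac{m}{2} m^{2} = - \frac{m^{3}}{2}$)
$X{\left(9 \right)} 915 = - \frac{9^{3}}{2} \cdot 915 = \left(- \frac{1}{2}\right) 729 \cdot 915 = \left(- \frac{729}{2}\right) 915 = - \frac{667035}{2}$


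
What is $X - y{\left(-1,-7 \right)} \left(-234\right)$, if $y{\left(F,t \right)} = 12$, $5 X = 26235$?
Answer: $8055$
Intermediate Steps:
$X = 5247$ ($X = \frac{1}{5} \cdot 26235 = 5247$)
$X - y{\left(-1,-7 \right)} \left(-234\right) = 5247 - 12 \left(-234\right) = 5247 - -2808 = 5247 + 2808 = 8055$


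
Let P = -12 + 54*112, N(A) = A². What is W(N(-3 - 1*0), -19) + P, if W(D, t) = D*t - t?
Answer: 5884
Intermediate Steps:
W(D, t) = -t + D*t
P = 6036 (P = -12 + 6048 = 6036)
W(N(-3 - 1*0), -19) + P = -19*(-1 + (-3 - 1*0)²) + 6036 = -19*(-1 + (-3 + 0)²) + 6036 = -19*(-1 + (-3)²) + 6036 = -19*(-1 + 9) + 6036 = -19*8 + 6036 = -152 + 6036 = 5884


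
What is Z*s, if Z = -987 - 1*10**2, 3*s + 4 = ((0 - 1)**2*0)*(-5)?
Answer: 4348/3 ≈ 1449.3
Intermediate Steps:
s = -4/3 (s = -4/3 + (((0 - 1)**2*0)*(-5))/3 = -4/3 + (((-1)**2*0)*(-5))/3 = -4/3 + ((1*0)*(-5))/3 = -4/3 + (0*(-5))/3 = -4/3 + (1/3)*0 = -4/3 + 0 = -4/3 ≈ -1.3333)
Z = -1087 (Z = -987 - 1*100 = -987 - 100 = -1087)
Z*s = -1087*(-4/3) = 4348/3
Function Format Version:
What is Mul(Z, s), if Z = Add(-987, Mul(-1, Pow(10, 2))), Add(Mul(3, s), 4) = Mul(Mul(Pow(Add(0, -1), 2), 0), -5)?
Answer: Rational(4348, 3) ≈ 1449.3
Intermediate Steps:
s = Rational(-4, 3) (s = Add(Rational(-4, 3), Mul(Rational(1, 3), Mul(Mul(Pow(Add(0, -1), 2), 0), -5))) = Add(Rational(-4, 3), Mul(Rational(1, 3), Mul(Mul(Pow(-1, 2), 0), -5))) = Add(Rational(-4, 3), Mul(Rational(1, 3), Mul(Mul(1, 0), -5))) = Add(Rational(-4, 3), Mul(Rational(1, 3), Mul(0, -5))) = Add(Rational(-4, 3), Mul(Rational(1, 3), 0)) = Add(Rational(-4, 3), 0) = Rational(-4, 3) ≈ -1.3333)
Z = -1087 (Z = Add(-987, Mul(-1, 100)) = Add(-987, -100) = -1087)
Mul(Z, s) = Mul(-1087, Rational(-4, 3)) = Rational(4348, 3)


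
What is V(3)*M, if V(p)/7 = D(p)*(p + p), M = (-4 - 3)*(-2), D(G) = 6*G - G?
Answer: 8820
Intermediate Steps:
D(G) = 5*G
M = 14 (M = -7*(-2) = 14)
V(p) = 70*p**2 (V(p) = 7*((5*p)*(p + p)) = 7*((5*p)*(2*p)) = 7*(10*p**2) = 70*p**2)
V(3)*M = (70*3**2)*14 = (70*9)*14 = 630*14 = 8820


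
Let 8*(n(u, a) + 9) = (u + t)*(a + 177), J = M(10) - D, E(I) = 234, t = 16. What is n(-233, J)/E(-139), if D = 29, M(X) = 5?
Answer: -3697/208 ≈ -17.774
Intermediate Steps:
J = -24 (J = 5 - 1*29 = 5 - 29 = -24)
n(u, a) = -9 + (16 + u)*(177 + a)/8 (n(u, a) = -9 + ((u + 16)*(a + 177))/8 = -9 + ((16 + u)*(177 + a))/8 = -9 + (16 + u)*(177 + a)/8)
n(-233, J)/E(-139) = (345 + 2*(-24) + (177/8)*(-233) + (⅛)*(-24)*(-233))/234 = (345 - 48 - 41241/8 + 699)*(1/234) = -33273/8*1/234 = -3697/208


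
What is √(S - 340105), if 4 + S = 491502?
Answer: √151393 ≈ 389.09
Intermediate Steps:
S = 491498 (S = -4 + 491502 = 491498)
√(S - 340105) = √(491498 - 340105) = √151393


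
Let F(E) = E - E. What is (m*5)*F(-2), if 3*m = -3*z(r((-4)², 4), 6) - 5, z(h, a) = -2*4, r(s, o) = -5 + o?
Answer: 0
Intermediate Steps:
F(E) = 0
z(h, a) = -8
m = 19/3 (m = (-3*(-8) - 5)/3 = (24 - 5)/3 = (⅓)*19 = 19/3 ≈ 6.3333)
(m*5)*F(-2) = ((19/3)*5)*0 = (95/3)*0 = 0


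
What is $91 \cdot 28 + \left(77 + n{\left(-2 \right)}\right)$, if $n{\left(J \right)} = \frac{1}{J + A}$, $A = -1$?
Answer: $\frac{7874}{3} \approx 2624.7$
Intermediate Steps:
$n{\left(J \right)} = \frac{1}{-1 + J}$ ($n{\left(J \right)} = \frac{1}{J - 1} = \frac{1}{-1 + J}$)
$91 \cdot 28 + \left(77 + n{\left(-2 \right)}\right) = 91 \cdot 28 + \left(77 + \frac{1}{-1 - 2}\right) = 2548 + \left(77 + \frac{1}{-3}\right) = 2548 + \left(77 - \frac{1}{3}\right) = 2548 + \frac{230}{3} = \frac{7874}{3}$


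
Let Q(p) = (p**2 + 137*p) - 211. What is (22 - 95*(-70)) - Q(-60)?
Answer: 11503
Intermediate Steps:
Q(p) = -211 + p**2 + 137*p
(22 - 95*(-70)) - Q(-60) = (22 - 95*(-70)) - (-211 + (-60)**2 + 137*(-60)) = (22 + 6650) - (-211 + 3600 - 8220) = 6672 - 1*(-4831) = 6672 + 4831 = 11503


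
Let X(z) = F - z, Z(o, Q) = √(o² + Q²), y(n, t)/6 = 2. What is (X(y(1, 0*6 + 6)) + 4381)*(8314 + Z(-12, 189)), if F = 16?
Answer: 36456890 + 13155*√3985 ≈ 3.7287e+7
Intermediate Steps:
y(n, t) = 12 (y(n, t) = 6*2 = 12)
Z(o, Q) = √(Q² + o²)
X(z) = 16 - z
(X(y(1, 0*6 + 6)) + 4381)*(8314 + Z(-12, 189)) = ((16 - 1*12) + 4381)*(8314 + √(189² + (-12)²)) = ((16 - 12) + 4381)*(8314 + √(35721 + 144)) = (4 + 4381)*(8314 + √35865) = 4385*(8314 + 3*√3985) = 36456890 + 13155*√3985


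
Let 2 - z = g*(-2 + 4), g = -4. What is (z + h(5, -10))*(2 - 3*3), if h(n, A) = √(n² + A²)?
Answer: -70 - 35*√5 ≈ -148.26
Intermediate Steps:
z = 10 (z = 2 - (-4)*(-2 + 4) = 2 - (-4)*2 = 2 - 1*(-8) = 2 + 8 = 10)
h(n, A) = √(A² + n²)
(z + h(5, -10))*(2 - 3*3) = (10 + √((-10)² + 5²))*(2 - 3*3) = (10 + √(100 + 25))*(2 - 9) = (10 + √125)*(-7) = (10 + 5*√5)*(-7) = -70 - 35*√5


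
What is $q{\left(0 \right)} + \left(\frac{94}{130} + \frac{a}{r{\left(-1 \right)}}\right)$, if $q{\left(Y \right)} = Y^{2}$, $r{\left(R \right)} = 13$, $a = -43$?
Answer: $- \frac{168}{65} \approx -2.5846$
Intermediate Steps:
$q{\left(0 \right)} + \left(\frac{94}{130} + \frac{a}{r{\left(-1 \right)}}\right) = 0^{2} + \left(\frac{94}{130} - \frac{43}{13}\right) = 0 + \left(94 \cdot \frac{1}{130} - \frac{43}{13}\right) = 0 + \left(\frac{47}{65} - \frac{43}{13}\right) = 0 - \frac{168}{65} = - \frac{168}{65}$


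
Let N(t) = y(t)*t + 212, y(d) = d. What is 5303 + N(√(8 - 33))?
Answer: 5490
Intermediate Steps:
N(t) = 212 + t² (N(t) = t*t + 212 = t² + 212 = 212 + t²)
5303 + N(√(8 - 33)) = 5303 + (212 + (√(8 - 33))²) = 5303 + (212 + (√(-25))²) = 5303 + (212 + (5*I)²) = 5303 + (212 - 25) = 5303 + 187 = 5490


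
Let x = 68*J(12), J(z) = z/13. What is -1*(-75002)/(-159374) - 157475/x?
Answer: -163163835041/65024592 ≈ -2509.3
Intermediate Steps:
J(z) = z/13 (J(z) = z*(1/13) = z/13)
x = 816/13 (x = 68*((1/13)*12) = 68*(12/13) = 816/13 ≈ 62.769)
-1*(-75002)/(-159374) - 157475/x = -1*(-75002)/(-159374) - 157475/816/13 = 75002*(-1/159374) - 157475*13/816 = -37501/79687 - 2047175/816 = -163163835041/65024592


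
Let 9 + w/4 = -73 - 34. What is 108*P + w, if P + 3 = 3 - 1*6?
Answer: -1112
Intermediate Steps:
w = -464 (w = -36 + 4*(-73 - 34) = -36 + 4*(-107) = -36 - 428 = -464)
P = -6 (P = -3 + (3 - 1*6) = -3 + (3 - 6) = -3 - 3 = -6)
108*P + w = 108*(-6) - 464 = -648 - 464 = -1112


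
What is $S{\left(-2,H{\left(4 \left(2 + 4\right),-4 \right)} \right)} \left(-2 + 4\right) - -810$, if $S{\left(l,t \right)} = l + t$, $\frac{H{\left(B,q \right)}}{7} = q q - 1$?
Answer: $1016$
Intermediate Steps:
$H{\left(B,q \right)} = -7 + 7 q^{2}$ ($H{\left(B,q \right)} = 7 \left(q q - 1\right) = 7 \left(q^{2} - 1\right) = 7 \left(-1 + q^{2}\right) = -7 + 7 q^{2}$)
$S{\left(-2,H{\left(4 \left(2 + 4\right),-4 \right)} \right)} \left(-2 + 4\right) - -810 = \left(-2 - \left(7 - 7 \left(-4\right)^{2}\right)\right) \left(-2 + 4\right) - -810 = \left(-2 + \left(-7 + 7 \cdot 16\right)\right) 2 + 810 = \left(-2 + \left(-7 + 112\right)\right) 2 + 810 = \left(-2 + 105\right) 2 + 810 = 103 \cdot 2 + 810 = 206 + 810 = 1016$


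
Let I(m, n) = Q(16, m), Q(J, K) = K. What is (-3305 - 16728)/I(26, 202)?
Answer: -1541/2 ≈ -770.50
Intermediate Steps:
I(m, n) = m
(-3305 - 16728)/I(26, 202) = (-3305 - 16728)/26 = -20033*1/26 = -1541/2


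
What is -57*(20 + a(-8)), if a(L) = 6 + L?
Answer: -1026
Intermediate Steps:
-57*(20 + a(-8)) = -57*(20 + (6 - 8)) = -57*(20 - 2) = -57*18 = -1026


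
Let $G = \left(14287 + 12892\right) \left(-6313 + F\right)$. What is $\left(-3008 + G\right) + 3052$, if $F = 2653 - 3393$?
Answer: $-191693443$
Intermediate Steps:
$F = -740$
$G = -191693487$ ($G = \left(14287 + 12892\right) \left(-6313 - 740\right) = 27179 \left(-7053\right) = -191693487$)
$\left(-3008 + G\right) + 3052 = \left(-3008 - 191693487\right) + 3052 = -191696495 + 3052 = -191693443$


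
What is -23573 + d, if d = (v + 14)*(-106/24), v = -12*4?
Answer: -140537/6 ≈ -23423.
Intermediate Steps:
v = -48
d = 901/6 (d = (-48 + 14)*(-106/24) = -(-3604)/24 = -34*(-53/12) = 901/6 ≈ 150.17)
-23573 + d = -23573 + 901/6 = -140537/6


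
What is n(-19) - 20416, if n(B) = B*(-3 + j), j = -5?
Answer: -20264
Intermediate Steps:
n(B) = -8*B (n(B) = B*(-3 - 5) = B*(-8) = -8*B)
n(-19) - 20416 = -8*(-19) - 20416 = 152 - 20416 = -20264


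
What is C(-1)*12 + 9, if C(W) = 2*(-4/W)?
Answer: 105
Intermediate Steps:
C(W) = -8/W
C(-1)*12 + 9 = -8/(-1)*12 + 9 = -8*(-1)*12 + 9 = 8*12 + 9 = 96 + 9 = 105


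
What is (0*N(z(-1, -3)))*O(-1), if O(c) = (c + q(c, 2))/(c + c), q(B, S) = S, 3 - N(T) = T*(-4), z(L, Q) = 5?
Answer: 0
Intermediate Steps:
N(T) = 3 + 4*T (N(T) = 3 - T*(-4) = 3 - (-4)*T = 3 + 4*T)
O(c) = (2 + c)/(2*c) (O(c) = (c + 2)/(c + c) = (2 + c)/((2*c)) = (2 + c)*(1/(2*c)) = (2 + c)/(2*c))
(0*N(z(-1, -3)))*O(-1) = (0*(3 + 4*5))*((½)*(2 - 1)/(-1)) = (0*(3 + 20))*((½)*(-1)*1) = (0*23)*(-½) = 0*(-½) = 0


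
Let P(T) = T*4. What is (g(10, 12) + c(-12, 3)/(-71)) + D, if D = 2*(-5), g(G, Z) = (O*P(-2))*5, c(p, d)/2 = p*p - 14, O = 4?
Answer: -12330/71 ≈ -173.66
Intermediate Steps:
P(T) = 4*T
c(p, d) = -28 + 2*p² (c(p, d) = 2*(p*p - 14) = 2*(p² - 14) = 2*(-14 + p²) = -28 + 2*p²)
g(G, Z) = -160 (g(G, Z) = (4*(4*(-2)))*5 = (4*(-8))*5 = -32*5 = -160)
D = -10
(g(10, 12) + c(-12, 3)/(-71)) + D = (-160 + (-28 + 2*(-12)²)/(-71)) - 10 = (-160 + (-28 + 2*144)*(-1/71)) - 10 = (-160 + (-28 + 288)*(-1/71)) - 10 = (-160 + 260*(-1/71)) - 10 = (-160 - 260/71) - 10 = -11620/71 - 10 = -12330/71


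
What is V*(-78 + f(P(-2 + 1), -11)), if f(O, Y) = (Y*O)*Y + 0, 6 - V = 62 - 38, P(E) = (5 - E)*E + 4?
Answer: 5760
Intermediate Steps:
P(E) = 4 + E*(5 - E) (P(E) = E*(5 - E) + 4 = 4 + E*(5 - E))
V = -18 (V = 6 - (62 - 38) = 6 - 1*24 = 6 - 24 = -18)
f(O, Y) = O*Y**2 (f(O, Y) = (O*Y)*Y + 0 = O*Y**2 + 0 = O*Y**2)
V*(-78 + f(P(-2 + 1), -11)) = -18*(-78 + (4 - (-2 + 1)**2 + 5*(-2 + 1))*(-11)**2) = -18*(-78 + (4 - 1*(-1)**2 + 5*(-1))*121) = -18*(-78 + (4 - 1*1 - 5)*121) = -18*(-78 + (4 - 1 - 5)*121) = -18*(-78 - 2*121) = -18*(-78 - 242) = -18*(-320) = 5760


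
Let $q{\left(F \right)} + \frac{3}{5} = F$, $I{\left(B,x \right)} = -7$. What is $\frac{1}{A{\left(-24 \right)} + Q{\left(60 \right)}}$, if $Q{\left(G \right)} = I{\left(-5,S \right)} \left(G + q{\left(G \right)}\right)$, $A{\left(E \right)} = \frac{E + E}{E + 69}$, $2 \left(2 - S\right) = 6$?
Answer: $- \frac{15}{12553} \approx -0.0011949$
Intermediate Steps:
$S = -1$ ($S = 2 - 3 = -1$)
$q{\left(F \right)} = - \frac{3}{5} + F$
$A{\left(E \right)} = \frac{2 E}{69 + E}$
$Q{\left(G \right)} = \frac{21}{5} - 14 G$ ($Q{\left(G \right)} = - 7 \left(G + \left(- \frac{3}{5} + G\right)\right) = - 7 \left(- \frac{3}{5} + 2 G\right) = \frac{21}{5} - 14 G$)
$\frac{1}{A{\left(-24 \right)} + Q{\left(60 \right)}} = \frac{1}{2 \left(-24\right) \frac{1}{69 - 24} + \left(\frac{21}{5} - 840\right)} = \frac{1}{2 \left(-24\right) \frac{1}{45} + \left(\frac{21}{5} - 840\right)} = \frac{1}{2 \left(-24\right) \frac{1}{45} - \frac{4179}{5}} = \frac{1}{- \frac{16}{15} - \frac{4179}{5}} = \frac{1}{- \frac{12553}{15}} = - \frac{15}{12553}$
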